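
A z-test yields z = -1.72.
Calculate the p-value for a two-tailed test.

For z = -1.72:
p = 2×P(Z > |-1.72|) = 2×(1 - Φ(1.72)) = 0.0854

Answer: p-value ≈ 0.0854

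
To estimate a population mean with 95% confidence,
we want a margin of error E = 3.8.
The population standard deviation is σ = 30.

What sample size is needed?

Answer: n = 240

Derivation:
z_0.025 = 1.960
n = (z×σ/E)² = (1.960×30/3.8)²
n = 239.4349
Round up: n = 240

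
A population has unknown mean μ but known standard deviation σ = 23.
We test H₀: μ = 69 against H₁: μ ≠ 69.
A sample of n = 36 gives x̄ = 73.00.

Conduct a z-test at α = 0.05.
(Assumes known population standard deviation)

Answer: z = 1.0435, fail to reject H₀

Derivation:
Standard error: SE = σ/√n = 23/√36 = 3.8333
z-statistic: z = (x̄ - μ₀)/SE = (73.00 - 69)/3.8333 = 1.0435
Critical value: ±1.960
p-value = 0.2967
Decision: fail to reject H₀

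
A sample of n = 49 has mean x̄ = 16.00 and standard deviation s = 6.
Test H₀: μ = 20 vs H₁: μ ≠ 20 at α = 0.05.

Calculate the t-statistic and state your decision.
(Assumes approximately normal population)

Answer: t = -4.6669, reject H₀

Derivation:
df = n - 1 = 48
SE = s/√n = 6/√49 = 0.8571
t = (x̄ - μ₀)/SE = (16.00 - 20)/0.8571 = -4.6669
Critical value: t_{0.025,48} = ±2.011
p-value < 0.0001
Decision: reject H₀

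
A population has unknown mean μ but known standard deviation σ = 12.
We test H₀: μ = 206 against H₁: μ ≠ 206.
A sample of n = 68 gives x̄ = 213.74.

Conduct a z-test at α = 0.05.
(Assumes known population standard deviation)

Answer: z = 5.3189, reject H₀

Derivation:
Standard error: SE = σ/√n = 12/√68 = 1.4552
z-statistic: z = (x̄ - μ₀)/SE = (213.74 - 206)/1.4552 = 5.3189
Critical value: ±1.960
p-value < 0.0001
Decision: reject H₀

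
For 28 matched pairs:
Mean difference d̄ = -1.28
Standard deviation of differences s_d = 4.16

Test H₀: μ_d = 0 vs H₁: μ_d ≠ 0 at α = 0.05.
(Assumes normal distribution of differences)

Answer: t = -1.6281, fail to reject H₀

Derivation:
df = n - 1 = 27
SE = s_d/√n = 4.16/√28 = 0.7862
t = d̄/SE = -1.28/0.7862 = -1.6281
Critical value: t_{0.025,27} = ±2.052
p-value ≈ 0.1151
Decision: fail to reject H₀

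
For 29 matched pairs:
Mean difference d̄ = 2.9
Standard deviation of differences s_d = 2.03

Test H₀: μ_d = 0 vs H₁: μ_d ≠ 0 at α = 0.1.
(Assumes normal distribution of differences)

df = n - 1 = 28
SE = s_d/√n = 2.03/√29 = 0.3770
t = d̄/SE = 2.9/0.3770 = 7.6923
Critical value: t_{0.05,28} = ±1.701
p-value < 0.0001
Decision: reject H₀

Answer: t = 7.6923, reject H₀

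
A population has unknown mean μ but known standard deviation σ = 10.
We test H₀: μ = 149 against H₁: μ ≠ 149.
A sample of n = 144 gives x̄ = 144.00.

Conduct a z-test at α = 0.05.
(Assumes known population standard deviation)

Answer: z = -6.0002, reject H₀

Derivation:
Standard error: SE = σ/√n = 10/√144 = 0.8333
z-statistic: z = (x̄ - μ₀)/SE = (144.00 - 149)/0.8333 = -6.0002
Critical value: ±1.960
p-value < 0.0001
Decision: reject H₀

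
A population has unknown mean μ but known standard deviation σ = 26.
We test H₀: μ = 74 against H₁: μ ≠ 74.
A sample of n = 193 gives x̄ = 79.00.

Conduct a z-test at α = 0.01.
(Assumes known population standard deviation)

Answer: z = 2.6717, reject H₀

Derivation:
Standard error: SE = σ/√n = 26/√193 = 1.8715
z-statistic: z = (x̄ - μ₀)/SE = (79.00 - 74)/1.8715 = 2.6717
Critical value: ±2.576
p-value = 0.0075
Decision: reject H₀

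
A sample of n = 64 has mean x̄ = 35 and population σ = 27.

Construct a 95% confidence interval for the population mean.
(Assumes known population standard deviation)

Confidence level: 95%, α = 0.05
z_0.025 = 1.960
SE = σ/√n = 27/√64 = 3.3750
Margin of error = 1.960 × 3.3750 = 6.6150
CI: x̄ ± margin = 35 ± 6.6150
CI: (28.3850, 41.6150)

Answer: (28.3850, 41.6150)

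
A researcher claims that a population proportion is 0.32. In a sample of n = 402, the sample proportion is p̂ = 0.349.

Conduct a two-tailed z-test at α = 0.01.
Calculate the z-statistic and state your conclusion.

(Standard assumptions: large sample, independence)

Answer: z = 1.2465, fail to reject H₀

Derivation:
H₀: p = 0.32, H₁: p ≠ 0.32
Standard error: SE = √(p₀(1-p₀)/n) = √(0.32×0.68/402) = 0.023266
z-statistic: z = (p̂ - p₀)/SE = (0.349 - 0.32)/0.023266 = 1.2465
Critical value: z_0.005 = ±2.576
p-value = 0.2126
Decision: fail to reject H₀ at α = 0.01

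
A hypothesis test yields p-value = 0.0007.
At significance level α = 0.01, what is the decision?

Answer: reject H₀

Derivation:
Compare p-value to α:
0.0007 < 0.01
Decision: reject H₀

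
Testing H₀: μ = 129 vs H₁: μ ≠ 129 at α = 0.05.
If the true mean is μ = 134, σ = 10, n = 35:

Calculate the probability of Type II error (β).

Answer: β ≈ 0.1591

Derivation:
SE = σ/√n = 10/√35 = 1.6903
Critical values: μ₀ ± z_0.025×SE = 129 ± 1.960×1.6903
Acceptance region: (125.6870, 132.3130)
Under H₁ (μ = 134): z_high = (132.3130 - 134)/1.6903 = -0.9980, z_low = (125.6870 - 134)/1.6903 = -4.9181
β = P(not reject | H₁) = Φ(-0.9980) - Φ(-4.9181) ≈ 0.1591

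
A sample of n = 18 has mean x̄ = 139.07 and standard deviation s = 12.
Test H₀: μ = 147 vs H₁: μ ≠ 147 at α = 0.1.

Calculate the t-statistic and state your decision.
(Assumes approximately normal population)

Answer: t = -2.8037, reject H₀

Derivation:
df = n - 1 = 17
SE = s/√n = 12/√18 = 2.8284
t = (x̄ - μ₀)/SE = (139.07 - 147)/2.8284 = -2.8037
Critical value: t_{0.05,17} = ±1.740
p-value ≈ 0.0122
Decision: reject H₀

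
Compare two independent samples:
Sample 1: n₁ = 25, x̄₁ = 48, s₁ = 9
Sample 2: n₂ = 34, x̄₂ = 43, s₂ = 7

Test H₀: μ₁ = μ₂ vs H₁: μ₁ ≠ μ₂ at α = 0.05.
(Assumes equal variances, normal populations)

Pooled variance: s²_p = [24×9² + 33×7²]/(57) = 62.4737
s_p = 7.9040
SE = s_p×√(1/n₁ + 1/n₂) = 7.9040×√(1/25 + 1/34) = 2.0824
t = (x̄₁ - x̄₂)/SE = (48 - 43)/2.0824 = 2.4011
df = 57, t-critical = ±2.002
Decision: reject H₀

Answer: t = 2.4011, reject H₀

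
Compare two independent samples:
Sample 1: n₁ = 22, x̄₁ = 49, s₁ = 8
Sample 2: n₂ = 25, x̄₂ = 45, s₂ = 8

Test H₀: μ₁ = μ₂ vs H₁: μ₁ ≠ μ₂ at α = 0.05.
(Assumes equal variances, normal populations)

Answer: t = 1.7104, fail to reject H₀

Derivation:
Pooled variance: s²_p = [21×8² + 24×8²]/(45) = 64.0000
s_p = 8.0000
SE = s_p×√(1/n₁ + 1/n₂) = 8.0000×√(1/22 + 1/25) = 2.3386
t = (x̄₁ - x̄₂)/SE = (49 - 45)/2.3386 = 1.7104
df = 45, t-critical = ±2.014
Decision: fail to reject H₀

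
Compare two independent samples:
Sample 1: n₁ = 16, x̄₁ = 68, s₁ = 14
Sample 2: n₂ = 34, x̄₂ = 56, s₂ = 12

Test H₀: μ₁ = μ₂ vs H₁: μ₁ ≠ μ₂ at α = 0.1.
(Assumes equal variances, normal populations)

Pooled variance: s²_p = [15×14² + 33×12²]/(48) = 160.2500
s_p = 12.6590
SE = s_p×√(1/n₁ + 1/n₂) = 12.6590×√(1/16 + 1/34) = 3.8378
t = (x̄₁ - x̄₂)/SE = (68 - 56)/3.8378 = 3.1268
df = 48, t-critical = ±1.677
Decision: reject H₀

Answer: t = 3.1268, reject H₀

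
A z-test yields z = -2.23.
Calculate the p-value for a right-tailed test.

For z = -2.23:
p = P(Z > -2.23) = 1 - Φ(-2.23) = 0.9871

Answer: p-value ≈ 0.9871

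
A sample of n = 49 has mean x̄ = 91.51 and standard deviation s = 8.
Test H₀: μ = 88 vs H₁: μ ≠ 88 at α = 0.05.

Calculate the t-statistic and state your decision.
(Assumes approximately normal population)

df = n - 1 = 48
SE = s/√n = 8/√49 = 1.1429
t = (x̄ - μ₀)/SE = (91.51 - 88)/1.1429 = 3.0711
Critical value: t_{0.025,48} = ±2.011
p-value ≈ 0.0035
Decision: reject H₀

Answer: t = 3.0711, reject H₀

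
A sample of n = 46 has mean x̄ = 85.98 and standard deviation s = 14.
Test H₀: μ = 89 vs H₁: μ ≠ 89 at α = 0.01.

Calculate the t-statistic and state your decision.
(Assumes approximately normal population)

Answer: t = -1.4630, fail to reject H₀

Derivation:
df = n - 1 = 45
SE = s/√n = 14/√46 = 2.0642
t = (x̄ - μ₀)/SE = (85.98 - 89)/2.0642 = -1.4630
Critical value: t_{0.005,45} = ±2.690
p-value ≈ 0.1504
Decision: fail to reject H₀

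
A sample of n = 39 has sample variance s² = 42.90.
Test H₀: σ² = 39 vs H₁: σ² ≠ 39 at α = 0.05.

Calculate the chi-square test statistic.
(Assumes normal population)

df = n - 1 = 38
χ² = (n-1)s²/σ₀² = 38×42.90/39 = 41.8000
Critical values: χ²_{0.975,38} = 22.878, χ²_{0.025,38} = 56.896
Rejection region: χ² < 22.878 or χ² > 56.896
Decision: fail to reject H₀

Answer: χ² = 41.8000, fail to reject H₀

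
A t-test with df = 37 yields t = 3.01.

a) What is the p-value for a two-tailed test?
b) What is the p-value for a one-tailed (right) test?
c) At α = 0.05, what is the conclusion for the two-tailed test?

Using t-distribution with df = 37:
a) Two-tailed: p = 2×P(T > 3.01) = 0.0047
b) One-tailed: p = P(T > 3.01) = 0.0023
c) 0.0047 < 0.05, reject H₀

Answer: a) 0.0047, b) 0.0023, c) reject H₀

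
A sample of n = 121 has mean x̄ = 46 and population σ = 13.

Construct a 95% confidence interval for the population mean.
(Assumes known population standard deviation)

Answer: (43.6837, 48.3163)

Derivation:
Confidence level: 95%, α = 0.05
z_0.025 = 1.960
SE = σ/√n = 13/√121 = 1.1818
Margin of error = 1.960 × 1.1818 = 2.3163
CI: x̄ ± margin = 46 ± 2.3163
CI: (43.6837, 48.3163)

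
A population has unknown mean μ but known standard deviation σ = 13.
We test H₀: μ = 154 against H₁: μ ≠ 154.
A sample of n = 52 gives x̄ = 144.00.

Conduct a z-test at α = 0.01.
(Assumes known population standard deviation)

Standard error: SE = σ/√n = 13/√52 = 1.8028
z-statistic: z = (x̄ - μ₀)/SE = (144.00 - 154)/1.8028 = -5.5469
Critical value: ±2.576
p-value < 0.0001
Decision: reject H₀

Answer: z = -5.5469, reject H₀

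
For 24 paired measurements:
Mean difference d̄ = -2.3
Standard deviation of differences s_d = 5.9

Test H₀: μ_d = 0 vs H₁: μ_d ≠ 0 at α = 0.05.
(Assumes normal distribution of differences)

df = n - 1 = 23
SE = s_d/√n = 5.9/√24 = 1.2043
t = d̄/SE = -2.3/1.2043 = -1.9098
Critical value: t_{0.025,23} = ±2.069
p-value ≈ 0.0687
Decision: fail to reject H₀

Answer: t = -1.9098, fail to reject H₀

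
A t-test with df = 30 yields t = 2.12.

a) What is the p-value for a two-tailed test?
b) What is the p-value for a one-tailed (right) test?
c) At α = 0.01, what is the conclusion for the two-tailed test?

Using t-distribution with df = 30:
a) Two-tailed: p = 2×P(T > 2.12) = 0.0424
b) One-tailed: p = P(T > 2.12) = 0.0212
c) 0.0424 ≥ 0.01, fail to reject H₀

Answer: a) 0.0424, b) 0.0212, c) fail to reject H₀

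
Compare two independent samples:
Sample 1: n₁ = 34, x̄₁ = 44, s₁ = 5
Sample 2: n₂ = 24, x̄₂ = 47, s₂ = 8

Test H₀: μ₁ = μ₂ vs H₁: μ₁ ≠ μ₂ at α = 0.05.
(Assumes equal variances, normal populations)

Pooled variance: s²_p = [33×5² + 23×8²]/(56) = 41.0179
s_p = 6.4045
SE = s_p×√(1/n₁ + 1/n₂) = 6.4045×√(1/34 + 1/24) = 1.7075
t = (x̄₁ - x̄₂)/SE = (44 - 47)/1.7075 = -1.7570
df = 56, t-critical = ±2.003
Decision: fail to reject H₀

Answer: t = -1.7570, fail to reject H₀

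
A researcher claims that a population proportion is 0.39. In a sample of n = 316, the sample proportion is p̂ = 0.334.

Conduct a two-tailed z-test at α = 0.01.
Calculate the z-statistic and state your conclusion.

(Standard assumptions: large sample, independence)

H₀: p = 0.39, H₁: p ≠ 0.39
Standard error: SE = √(p₀(1-p₀)/n) = √(0.39×0.61/316) = 0.027438
z-statistic: z = (p̂ - p₀)/SE = (0.334 - 0.39)/0.027438 = -2.0410
Critical value: z_0.005 = ±2.576
p-value = 0.0413
Decision: fail to reject H₀ at α = 0.01

Answer: z = -2.0410, fail to reject H₀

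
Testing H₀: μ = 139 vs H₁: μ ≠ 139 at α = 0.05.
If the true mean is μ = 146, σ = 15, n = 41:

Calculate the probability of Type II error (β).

SE = σ/√n = 15/√41 = 2.3426
Critical values: μ₀ ± z_0.025×SE = 139 ± 1.960×2.3426
Acceptance region: (134.4085, 143.5915)
Under H₁ (μ = 146): z_high = (143.5915 - 146)/2.3426 = -1.0281, z_low = (134.4085 - 146)/2.3426 = -4.9481
β = P(not reject | H₁) = Φ(-1.0281) - Φ(-4.9481) ≈ 0.1520

Answer: β ≈ 0.1520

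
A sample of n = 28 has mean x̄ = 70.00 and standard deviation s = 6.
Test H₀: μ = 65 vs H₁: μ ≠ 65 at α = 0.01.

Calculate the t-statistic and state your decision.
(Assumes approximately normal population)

df = n - 1 = 27
SE = s/√n = 6/√28 = 1.1339
t = (x̄ - μ₀)/SE = (70.00 - 65)/1.1339 = 4.4096
Critical value: t_{0.005,27} = ±2.771
p-value ≈ 0.0001
Decision: reject H₀

Answer: t = 4.4096, reject H₀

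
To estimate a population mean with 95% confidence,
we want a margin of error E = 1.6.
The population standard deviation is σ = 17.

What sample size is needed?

Answer: n = 434

Derivation:
z_0.025 = 1.960
n = (z×σ/E)² = (1.960×17/1.6)²
n = 433.6806
Round up: n = 434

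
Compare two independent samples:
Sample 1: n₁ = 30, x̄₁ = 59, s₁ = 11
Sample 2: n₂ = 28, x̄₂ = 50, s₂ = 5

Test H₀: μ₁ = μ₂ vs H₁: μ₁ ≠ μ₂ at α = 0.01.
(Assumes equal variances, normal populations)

Pooled variance: s²_p = [29×11² + 27×5²]/(56) = 74.7143
s_p = 8.6437
SE = s_p×√(1/n₁ + 1/n₂) = 8.6437×√(1/30 + 1/28) = 2.2713
t = (x̄₁ - x̄₂)/SE = (59 - 50)/2.2713 = 3.9625
df = 56, t-critical = ±2.667
Decision: reject H₀

Answer: t = 3.9625, reject H₀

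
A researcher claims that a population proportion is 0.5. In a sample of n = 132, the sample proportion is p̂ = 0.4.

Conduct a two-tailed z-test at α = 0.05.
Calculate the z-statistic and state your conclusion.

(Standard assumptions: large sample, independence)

H₀: p = 0.5, H₁: p ≠ 0.5
Standard error: SE = √(p₀(1-p₀)/n) = √(0.5×0.5/132) = 0.043519
z-statistic: z = (p̂ - p₀)/SE = (0.4 - 0.5)/0.043519 = -2.2978
Critical value: z_0.025 = ±1.960
p-value = 0.0216
Decision: reject H₀ at α = 0.05

Answer: z = -2.2978, reject H₀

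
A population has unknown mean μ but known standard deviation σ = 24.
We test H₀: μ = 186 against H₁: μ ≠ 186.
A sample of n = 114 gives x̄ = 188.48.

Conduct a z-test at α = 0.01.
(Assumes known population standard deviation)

Standard error: SE = σ/√n = 24/√114 = 2.2478
z-statistic: z = (x̄ - μ₀)/SE = (188.48 - 186)/2.2478 = 1.1033
Critical value: ±2.576
p-value = 0.2699
Decision: fail to reject H₀

Answer: z = 1.1033, fail to reject H₀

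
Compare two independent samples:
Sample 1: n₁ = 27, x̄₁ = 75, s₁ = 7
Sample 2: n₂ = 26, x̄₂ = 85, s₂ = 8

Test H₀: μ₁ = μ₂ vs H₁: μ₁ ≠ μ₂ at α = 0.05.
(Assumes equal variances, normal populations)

Pooled variance: s²_p = [26×7² + 25×8²]/(51) = 56.3529
s_p = 7.5069
SE = s_p×√(1/n₁ + 1/n₂) = 7.5069×√(1/27 + 1/26) = 2.0627
t = (x̄₁ - x̄₂)/SE = (75 - 85)/2.0627 = -4.8480
df = 51, t-critical = ±2.008
Decision: reject H₀

Answer: t = -4.8480, reject H₀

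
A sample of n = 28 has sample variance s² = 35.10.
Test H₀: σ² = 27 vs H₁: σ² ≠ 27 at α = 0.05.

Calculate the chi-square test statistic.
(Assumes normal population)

df = n - 1 = 27
χ² = (n-1)s²/σ₀² = 27×35.10/27 = 35.1000
Critical values: χ²_{0.975,27} = 14.573, χ²_{0.025,27} = 43.195
Rejection region: χ² < 14.573 or χ² > 43.195
Decision: fail to reject H₀

Answer: χ² = 35.1000, fail to reject H₀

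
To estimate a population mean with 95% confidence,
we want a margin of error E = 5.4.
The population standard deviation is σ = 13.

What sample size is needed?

Answer: n = 23

Derivation:
z_0.025 = 1.960
n = (z×σ/E)² = (1.960×13/5.4)²
n = 22.2644
Round up: n = 23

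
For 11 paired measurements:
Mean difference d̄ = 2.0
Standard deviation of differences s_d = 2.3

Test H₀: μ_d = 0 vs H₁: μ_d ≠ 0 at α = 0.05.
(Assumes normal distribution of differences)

Answer: t = 2.8839, reject H₀

Derivation:
df = n - 1 = 10
SE = s_d/√n = 2.3/√11 = 0.6935
t = d̄/SE = 2.0/0.6935 = 2.8839
Critical value: t_{0.025,10} = ±2.228
p-value ≈ 0.0163
Decision: reject H₀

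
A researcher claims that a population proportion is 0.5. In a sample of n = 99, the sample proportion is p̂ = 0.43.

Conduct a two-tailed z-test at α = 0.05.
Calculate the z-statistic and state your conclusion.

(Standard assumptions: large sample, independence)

Answer: z = -1.3930, fail to reject H₀

Derivation:
H₀: p = 0.5, H₁: p ≠ 0.5
Standard error: SE = √(p₀(1-p₀)/n) = √(0.5×0.5/99) = 0.050252
z-statistic: z = (p̂ - p₀)/SE = (0.43 - 0.5)/0.050252 = -1.3930
Critical value: z_0.025 = ±1.960
p-value = 0.1636
Decision: fail to reject H₀ at α = 0.05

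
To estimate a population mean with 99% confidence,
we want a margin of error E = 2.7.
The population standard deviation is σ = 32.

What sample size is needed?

Answer: n = 933

Derivation:
z_0.005 = 2.576
n = (z×σ/E)² = (2.576×32/2.7)²
n = 932.1035
Round up: n = 933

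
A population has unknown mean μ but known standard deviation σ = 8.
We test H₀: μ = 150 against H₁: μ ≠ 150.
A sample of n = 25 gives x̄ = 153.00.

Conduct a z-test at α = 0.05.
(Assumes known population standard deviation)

Standard error: SE = σ/√n = 8/√25 = 1.6000
z-statistic: z = (x̄ - μ₀)/SE = (153.00 - 150)/1.6000 = 1.8750
Critical value: ±1.960
p-value = 0.0608
Decision: fail to reject H₀

Answer: z = 1.8750, fail to reject H₀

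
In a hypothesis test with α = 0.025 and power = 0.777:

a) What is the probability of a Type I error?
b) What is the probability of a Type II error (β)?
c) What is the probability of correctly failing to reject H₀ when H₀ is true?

Answer: a) 0.025, b) 0.223, c) 0.975

Derivation:
a) Type I error probability = α = 0.025
b) Power = P(reject H₀ | H₁ true) = 1 - β = 0.777, so Type II error probability = β = 1 - Power = 0.223
c) P(fail to reject H₀ | H₀ true) = 1 - α = 0.975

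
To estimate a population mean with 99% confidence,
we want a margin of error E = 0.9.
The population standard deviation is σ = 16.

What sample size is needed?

Answer: n = 2098

Derivation:
z_0.005 = 2.576
n = (z×σ/E)² = (2.576×16/0.9)²
n = 2097.2329
Round up: n = 2098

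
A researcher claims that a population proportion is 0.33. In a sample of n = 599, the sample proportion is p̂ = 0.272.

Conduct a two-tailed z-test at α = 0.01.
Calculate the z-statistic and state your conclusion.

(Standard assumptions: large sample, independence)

Answer: z = -3.0189, reject H₀

Derivation:
H₀: p = 0.33, H₁: p ≠ 0.33
Standard error: SE = √(p₀(1-p₀)/n) = √(0.33×0.67/599) = 0.019212
z-statistic: z = (p̂ - p₀)/SE = (0.272 - 0.33)/0.019212 = -3.0189
Critical value: z_0.005 = ±2.576
p-value = 0.0025
Decision: reject H₀ at α = 0.01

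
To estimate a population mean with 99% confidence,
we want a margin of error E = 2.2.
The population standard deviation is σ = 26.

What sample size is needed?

Answer: n = 927

Derivation:
z_0.005 = 2.576
n = (z×σ/E)² = (2.576×26/2.2)²
n = 926.8150
Round up: n = 927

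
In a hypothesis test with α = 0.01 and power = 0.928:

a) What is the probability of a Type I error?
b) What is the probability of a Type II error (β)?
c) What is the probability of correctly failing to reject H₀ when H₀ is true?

Answer: a) 0.01, b) 0.072, c) 0.99

Derivation:
a) Type I error probability = α = 0.01
b) Power = P(reject H₀ | H₁ true) = 1 - β = 0.928, so Type II error probability = β = 1 - Power = 0.072
c) P(fail to reject H₀ | H₀ true) = 1 - α = 0.99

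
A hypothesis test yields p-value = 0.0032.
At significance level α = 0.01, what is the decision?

Compare p-value to α:
0.0032 < 0.01
Decision: reject H₀

Answer: reject H₀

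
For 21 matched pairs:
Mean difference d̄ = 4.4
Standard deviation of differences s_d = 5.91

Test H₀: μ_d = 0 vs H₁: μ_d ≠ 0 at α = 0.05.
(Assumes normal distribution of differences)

df = n - 1 = 20
SE = s_d/√n = 5.91/√21 = 1.2897
t = d̄/SE = 4.4/1.2897 = 3.4116
Critical value: t_{0.025,20} = ±2.086
p-value ≈ 0.0028
Decision: reject H₀

Answer: t = 3.4116, reject H₀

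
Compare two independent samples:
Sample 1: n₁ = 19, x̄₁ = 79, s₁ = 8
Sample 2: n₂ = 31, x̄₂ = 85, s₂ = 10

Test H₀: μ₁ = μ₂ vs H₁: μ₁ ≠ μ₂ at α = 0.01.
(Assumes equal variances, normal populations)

Pooled variance: s²_p = [18×8² + 30×10²]/(48) = 86.5000
s_p = 9.3005
SE = s_p×√(1/n₁ + 1/n₂) = 9.3005×√(1/19 + 1/31) = 2.7098
t = (x̄₁ - x̄₂)/SE = (79 - 85)/2.7098 = -2.2142
df = 48, t-critical = ±2.682
Decision: fail to reject H₀

Answer: t = -2.2142, fail to reject H₀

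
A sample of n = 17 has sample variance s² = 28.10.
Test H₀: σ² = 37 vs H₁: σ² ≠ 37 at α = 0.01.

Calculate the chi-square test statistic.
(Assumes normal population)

df = n - 1 = 16
χ² = (n-1)s²/σ₀² = 16×28.10/37 = 12.1514
Critical values: χ²_{0.995,16} = 5.142, χ²_{0.005,16} = 34.267
Rejection region: χ² < 5.142 or χ² > 34.267
Decision: fail to reject H₀

Answer: χ² = 12.1514, fail to reject H₀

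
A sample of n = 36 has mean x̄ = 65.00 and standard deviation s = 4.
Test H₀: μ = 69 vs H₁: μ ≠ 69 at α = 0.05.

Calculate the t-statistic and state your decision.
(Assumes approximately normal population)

Answer: t = -5.9997, reject H₀

Derivation:
df = n - 1 = 35
SE = s/√n = 4/√36 = 0.6667
t = (x̄ - μ₀)/SE = (65.00 - 69)/0.6667 = -5.9997
Critical value: t_{0.025,35} = ±2.030
p-value < 0.0001
Decision: reject H₀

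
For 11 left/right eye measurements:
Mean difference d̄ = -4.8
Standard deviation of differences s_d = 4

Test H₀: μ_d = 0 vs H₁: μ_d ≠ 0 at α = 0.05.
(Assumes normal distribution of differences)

df = n - 1 = 10
SE = s_d/√n = 4/√11 = 1.2060
t = d̄/SE = -4.8/1.2060 = -3.9801
Critical value: t_{0.025,10} = ±2.228
p-value ≈ 0.0026
Decision: reject H₀

Answer: t = -3.9801, reject H₀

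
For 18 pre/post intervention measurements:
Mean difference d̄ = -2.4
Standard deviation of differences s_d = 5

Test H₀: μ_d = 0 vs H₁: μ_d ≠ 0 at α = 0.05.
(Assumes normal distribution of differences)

df = n - 1 = 17
SE = s_d/√n = 5/√18 = 1.1785
t = d̄/SE = -2.4/1.1785 = -2.0365
Critical value: t_{0.025,17} = ±2.110
p-value ≈ 0.0576
Decision: fail to reject H₀

Answer: t = -2.0365, fail to reject H₀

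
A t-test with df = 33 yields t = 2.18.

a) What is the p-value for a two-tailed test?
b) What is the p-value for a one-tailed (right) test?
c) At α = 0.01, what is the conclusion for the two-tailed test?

Answer: a) 0.0365, b) 0.0182, c) fail to reject H₀

Derivation:
Using t-distribution with df = 33:
a) Two-tailed: p = 2×P(T > 2.18) = 0.0365
b) One-tailed: p = P(T > 2.18) = 0.0182
c) 0.0365 ≥ 0.01, fail to reject H₀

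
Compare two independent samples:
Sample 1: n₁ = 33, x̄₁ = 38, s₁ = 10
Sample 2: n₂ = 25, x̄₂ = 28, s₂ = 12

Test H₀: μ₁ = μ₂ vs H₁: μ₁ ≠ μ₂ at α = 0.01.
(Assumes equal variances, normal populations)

Answer: t = 3.4594, reject H₀

Derivation:
Pooled variance: s²_p = [32×10² + 24×12²]/(56) = 118.8571
s_p = 10.9022
SE = s_p×√(1/n₁ + 1/n₂) = 10.9022×√(1/33 + 1/25) = 2.8907
t = (x̄₁ - x̄₂)/SE = (38 - 28)/2.8907 = 3.4594
df = 56, t-critical = ±2.667
Decision: reject H₀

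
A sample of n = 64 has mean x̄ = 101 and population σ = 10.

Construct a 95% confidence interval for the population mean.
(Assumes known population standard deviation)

Answer: (98.5500, 103.4500)

Derivation:
Confidence level: 95%, α = 0.05
z_0.025 = 1.960
SE = σ/√n = 10/√64 = 1.2500
Margin of error = 1.960 × 1.2500 = 2.4500
CI: x̄ ± margin = 101 ± 2.4500
CI: (98.5500, 103.4500)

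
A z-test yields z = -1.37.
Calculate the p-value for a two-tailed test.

For z = -1.37:
p = 2×P(Z > |-1.37|) = 2×(1 - Φ(1.37)) = 0.1707

Answer: p-value ≈ 0.1707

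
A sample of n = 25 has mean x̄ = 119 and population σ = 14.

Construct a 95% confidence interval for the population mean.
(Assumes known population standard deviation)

Confidence level: 95%, α = 0.05
z_0.025 = 1.960
SE = σ/√n = 14/√25 = 2.8000
Margin of error = 1.960 × 2.8000 = 5.4880
CI: x̄ ± margin = 119 ± 5.4880
CI: (113.5120, 124.4880)

Answer: (113.5120, 124.4880)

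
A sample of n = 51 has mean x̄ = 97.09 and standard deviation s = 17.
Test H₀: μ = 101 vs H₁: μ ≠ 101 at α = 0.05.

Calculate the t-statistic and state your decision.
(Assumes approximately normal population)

Answer: t = -1.6425, fail to reject H₀

Derivation:
df = n - 1 = 50
SE = s/√n = 17/√51 = 2.3805
t = (x̄ - μ₀)/SE = (97.09 - 101)/2.3805 = -1.6425
Critical value: t_{0.025,50} = ±2.009
p-value ≈ 0.1068
Decision: fail to reject H₀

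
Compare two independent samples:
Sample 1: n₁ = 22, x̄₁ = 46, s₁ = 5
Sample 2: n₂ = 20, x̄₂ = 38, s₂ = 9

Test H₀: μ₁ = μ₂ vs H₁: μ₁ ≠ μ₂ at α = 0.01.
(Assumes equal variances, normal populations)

Answer: t = 3.6047, reject H₀

Derivation:
Pooled variance: s²_p = [21×5² + 19×9²]/(40) = 51.6000
s_p = 7.1833
SE = s_p×√(1/n₁ + 1/n₂) = 7.1833×√(1/22 + 1/20) = 2.2193
t = (x̄₁ - x̄₂)/SE = (46 - 38)/2.2193 = 3.6047
df = 40, t-critical = ±2.704
Decision: reject H₀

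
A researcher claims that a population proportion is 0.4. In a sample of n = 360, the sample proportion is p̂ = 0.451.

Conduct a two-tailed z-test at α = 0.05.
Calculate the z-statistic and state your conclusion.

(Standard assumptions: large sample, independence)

Answer: z = 1.9752, reject H₀

Derivation:
H₀: p = 0.4, H₁: p ≠ 0.4
Standard error: SE = √(p₀(1-p₀)/n) = √(0.4×0.6/360) = 0.025820
z-statistic: z = (p̂ - p₀)/SE = (0.451 - 0.4)/0.025820 = 1.9752
Critical value: z_0.025 = ±1.960
p-value = 0.0482
Decision: reject H₀ at α = 0.05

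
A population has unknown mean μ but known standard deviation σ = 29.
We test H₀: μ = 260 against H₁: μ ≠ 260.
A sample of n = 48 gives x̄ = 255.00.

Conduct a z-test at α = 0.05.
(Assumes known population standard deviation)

Answer: z = -1.1945, fail to reject H₀

Derivation:
Standard error: SE = σ/√n = 29/√48 = 4.1858
z-statistic: z = (x̄ - μ₀)/SE = (255.00 - 260)/4.1858 = -1.1945
Critical value: ±1.960
p-value = 0.2323
Decision: fail to reject H₀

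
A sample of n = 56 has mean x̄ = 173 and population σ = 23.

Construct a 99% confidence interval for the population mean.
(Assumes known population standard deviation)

Answer: (165.0827, 180.9173)

Derivation:
Confidence level: 99%, α = 0.01
z_0.005 = 2.576
SE = σ/√n = 23/√56 = 3.0735
Margin of error = 2.576 × 3.0735 = 7.9173
CI: x̄ ± margin = 173 ± 7.9173
CI: (165.0827, 180.9173)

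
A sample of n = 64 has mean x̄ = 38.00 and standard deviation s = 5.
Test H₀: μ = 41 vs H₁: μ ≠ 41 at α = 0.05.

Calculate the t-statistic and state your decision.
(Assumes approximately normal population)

Answer: t = -4.8000, reject H₀

Derivation:
df = n - 1 = 63
SE = s/√n = 5/√64 = 0.6250
t = (x̄ - μ₀)/SE = (38.00 - 41)/0.6250 = -4.8000
Critical value: t_{0.025,63} = ±1.998
p-value < 0.0001
Decision: reject H₀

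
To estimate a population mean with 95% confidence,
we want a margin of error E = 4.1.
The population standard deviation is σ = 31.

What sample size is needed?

z_0.025 = 1.960
n = (z×σ/E)² = (1.960×31/4.1)²
n = 219.6179
Round up: n = 220

Answer: n = 220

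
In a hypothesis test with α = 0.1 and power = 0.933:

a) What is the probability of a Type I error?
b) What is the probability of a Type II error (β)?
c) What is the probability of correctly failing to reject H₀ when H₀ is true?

Answer: a) 0.1, b) 0.067, c) 0.9

Derivation:
a) Type I error probability = α = 0.1
b) Power = P(reject H₀ | H₁ true) = 1 - β = 0.933, so Type II error probability = β = 1 - Power = 0.067
c) P(fail to reject H₀ | H₀ true) = 1 - α = 0.9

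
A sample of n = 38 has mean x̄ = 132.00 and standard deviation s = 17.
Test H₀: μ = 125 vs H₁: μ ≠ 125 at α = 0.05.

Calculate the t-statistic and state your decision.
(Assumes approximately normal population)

Answer: t = 2.5383, reject H₀

Derivation:
df = n - 1 = 37
SE = s/√n = 17/√38 = 2.7578
t = (x̄ - μ₀)/SE = (132.00 - 125)/2.7578 = 2.5383
Critical value: t_{0.025,37} = ±2.026
p-value ≈ 0.0155
Decision: reject H₀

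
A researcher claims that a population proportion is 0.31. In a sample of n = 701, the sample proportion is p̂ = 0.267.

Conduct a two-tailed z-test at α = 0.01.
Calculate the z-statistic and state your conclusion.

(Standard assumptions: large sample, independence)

H₀: p = 0.31, H₁: p ≠ 0.31
Standard error: SE = √(p₀(1-p₀)/n) = √(0.31×0.69/701) = 0.017468
z-statistic: z = (p̂ - p₀)/SE = (0.267 - 0.31)/0.017468 = -2.4616
Critical value: z_0.005 = ±2.576
p-value = 0.0138
Decision: fail to reject H₀ at α = 0.01

Answer: z = -2.4616, fail to reject H₀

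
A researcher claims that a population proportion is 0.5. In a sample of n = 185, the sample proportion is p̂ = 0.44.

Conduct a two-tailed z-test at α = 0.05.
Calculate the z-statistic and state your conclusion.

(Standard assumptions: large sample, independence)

H₀: p = 0.5, H₁: p ≠ 0.5
Standard error: SE = √(p₀(1-p₀)/n) = √(0.5×0.5/185) = 0.036761
z-statistic: z = (p̂ - p₀)/SE = (0.44 - 0.5)/0.036761 = -1.6322
Critical value: z_0.025 = ±1.960
p-value = 0.1026
Decision: fail to reject H₀ at α = 0.05

Answer: z = -1.6322, fail to reject H₀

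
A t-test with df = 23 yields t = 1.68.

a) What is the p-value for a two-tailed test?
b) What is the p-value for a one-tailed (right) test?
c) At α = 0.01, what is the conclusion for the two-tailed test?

Using t-distribution with df = 23:
a) Two-tailed: p = 2×P(T > 1.68) = 0.1065
b) One-tailed: p = P(T > 1.68) = 0.0532
c) 0.1065 ≥ 0.01, fail to reject H₀

Answer: a) 0.1065, b) 0.0532, c) fail to reject H₀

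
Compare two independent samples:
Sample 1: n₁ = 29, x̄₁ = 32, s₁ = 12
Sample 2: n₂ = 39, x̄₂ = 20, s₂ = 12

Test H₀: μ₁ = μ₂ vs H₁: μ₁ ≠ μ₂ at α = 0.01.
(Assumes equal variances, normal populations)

Pooled variance: s²_p = [28×12² + 38×12²]/(66) = 144.0000
s_p = 12.0000
SE = s_p×√(1/n₁ + 1/n₂) = 12.0000×√(1/29 + 1/39) = 2.9424
t = (x̄₁ - x̄₂)/SE = (32 - 20)/2.9424 = 4.0783
df = 66, t-critical = ±2.652
Decision: reject H₀

Answer: t = 4.0783, reject H₀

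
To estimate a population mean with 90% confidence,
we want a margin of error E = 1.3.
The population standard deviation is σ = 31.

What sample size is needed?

z_0.05 = 1.645
n = (z×σ/E)² = (1.645×31/1.3)²
n = 1538.7515
Round up: n = 1539

Answer: n = 1539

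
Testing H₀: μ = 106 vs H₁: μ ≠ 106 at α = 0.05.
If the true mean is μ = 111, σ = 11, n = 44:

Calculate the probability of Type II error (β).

Answer: β ≈ 0.1457

Derivation:
SE = σ/√n = 11/√44 = 1.6583
Critical values: μ₀ ± z_0.025×SE = 106 ± 1.960×1.6583
Acceptance region: (102.7497, 109.2503)
Under H₁ (μ = 111): z_high = (109.2503 - 111)/1.6583 = -1.0551, z_low = (102.7497 - 111)/1.6583 = -4.9752
β = P(not reject | H₁) = Φ(-1.0551) - Φ(-4.9752) ≈ 0.1457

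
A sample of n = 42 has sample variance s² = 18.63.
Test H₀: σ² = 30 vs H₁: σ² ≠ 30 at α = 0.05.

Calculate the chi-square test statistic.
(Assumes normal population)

df = n - 1 = 41
χ² = (n-1)s²/σ₀² = 41×18.63/30 = 25.4610
Critical values: χ²_{0.975,41} = 25.215, χ²_{0.025,41} = 60.561
Rejection region: χ² < 25.215 or χ² > 60.561
Decision: fail to reject H₀

Answer: χ² = 25.4610, fail to reject H₀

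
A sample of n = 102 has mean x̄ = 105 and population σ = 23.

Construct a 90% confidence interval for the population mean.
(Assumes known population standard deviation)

Answer: (101.2538, 108.7462)

Derivation:
Confidence level: 90%, α = 0.1
z_0.05 = 1.645
SE = σ/√n = 23/√102 = 2.2773
Margin of error = 1.645 × 2.2773 = 3.7462
CI: x̄ ± margin = 105 ± 3.7462
CI: (101.2538, 108.7462)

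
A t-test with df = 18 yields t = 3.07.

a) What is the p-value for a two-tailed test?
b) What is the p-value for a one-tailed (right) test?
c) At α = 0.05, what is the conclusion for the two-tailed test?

Using t-distribution with df = 18:
a) Two-tailed: p = 2×P(T > 3.07) = 0.0066
b) One-tailed: p = P(T > 3.07) = 0.0033
c) 0.0066 < 0.05, reject H₀

Answer: a) 0.0066, b) 0.0033, c) reject H₀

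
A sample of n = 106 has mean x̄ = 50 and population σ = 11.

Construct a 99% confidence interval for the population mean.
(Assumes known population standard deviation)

Confidence level: 99%, α = 0.01
z_0.005 = 2.576
SE = σ/√n = 11/√106 = 1.0684
Margin of error = 2.576 × 1.0684 = 2.7522
CI: x̄ ± margin = 50 ± 2.7522
CI: (47.2478, 52.7522)

Answer: (47.2478, 52.7522)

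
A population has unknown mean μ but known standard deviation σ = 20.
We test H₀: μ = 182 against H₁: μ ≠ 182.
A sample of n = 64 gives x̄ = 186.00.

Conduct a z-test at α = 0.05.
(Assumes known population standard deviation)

Answer: z = 1.6000, fail to reject H₀

Derivation:
Standard error: SE = σ/√n = 20/√64 = 2.5000
z-statistic: z = (x̄ - μ₀)/SE = (186.00 - 182)/2.5000 = 1.6000
Critical value: ±1.960
p-value = 0.1096
Decision: fail to reject H₀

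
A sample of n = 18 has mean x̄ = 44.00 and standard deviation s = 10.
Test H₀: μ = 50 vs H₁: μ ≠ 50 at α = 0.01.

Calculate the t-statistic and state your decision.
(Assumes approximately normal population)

Answer: t = -2.5456, fail to reject H₀

Derivation:
df = n - 1 = 17
SE = s/√n = 10/√18 = 2.3570
t = (x̄ - μ₀)/SE = (44.00 - 50)/2.3570 = -2.5456
Critical value: t_{0.005,17} = ±2.898
p-value ≈ 0.0209
Decision: fail to reject H₀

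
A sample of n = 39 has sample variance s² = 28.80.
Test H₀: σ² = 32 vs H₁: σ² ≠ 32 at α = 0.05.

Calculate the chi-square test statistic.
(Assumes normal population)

Answer: χ² = 34.2000, fail to reject H₀

Derivation:
df = n - 1 = 38
χ² = (n-1)s²/σ₀² = 38×28.80/32 = 34.2000
Critical values: χ²_{0.975,38} = 22.878, χ²_{0.025,38} = 56.896
Rejection region: χ² < 22.878 or χ² > 56.896
Decision: fail to reject H₀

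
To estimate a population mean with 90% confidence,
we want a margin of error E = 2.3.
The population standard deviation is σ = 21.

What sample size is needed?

z_0.05 = 1.645
n = (z×σ/E)² = (1.645×21/2.3)²
n = 225.5873
Round up: n = 226

Answer: n = 226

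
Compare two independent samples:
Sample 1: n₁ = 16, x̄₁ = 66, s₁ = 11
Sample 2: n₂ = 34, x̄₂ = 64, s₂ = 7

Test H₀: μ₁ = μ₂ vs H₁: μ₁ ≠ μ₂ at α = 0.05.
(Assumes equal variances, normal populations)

Pooled variance: s²_p = [15×11² + 33×7²]/(48) = 71.5000
s_p = 8.4558
SE = s_p×√(1/n₁ + 1/n₂) = 8.4558×√(1/16 + 1/34) = 2.5635
t = (x̄₁ - x̄₂)/SE = (66 - 64)/2.5635 = 0.7802
df = 48, t-critical = ±2.011
Decision: fail to reject H₀

Answer: t = 0.7802, fail to reject H₀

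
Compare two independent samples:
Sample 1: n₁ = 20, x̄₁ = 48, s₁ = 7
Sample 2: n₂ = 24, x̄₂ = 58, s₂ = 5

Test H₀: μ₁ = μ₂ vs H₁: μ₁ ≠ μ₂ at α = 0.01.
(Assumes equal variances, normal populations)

Pooled variance: s²_p = [19×7² + 23×5²]/(42) = 35.8571
s_p = 5.9881
SE = s_p×√(1/n₁ + 1/n₂) = 5.9881×√(1/20 + 1/24) = 1.8130
t = (x̄₁ - x̄₂)/SE = (48 - 58)/1.8130 = -5.5157
df = 42, t-critical = ±2.698
Decision: reject H₀

Answer: t = -5.5157, reject H₀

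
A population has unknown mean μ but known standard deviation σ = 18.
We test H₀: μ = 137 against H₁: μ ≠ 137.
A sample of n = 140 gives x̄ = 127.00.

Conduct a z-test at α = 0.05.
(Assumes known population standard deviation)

Answer: z = -6.5733, reject H₀

Derivation:
Standard error: SE = σ/√n = 18/√140 = 1.5213
z-statistic: z = (x̄ - μ₀)/SE = (127.00 - 137)/1.5213 = -6.5733
Critical value: ±1.960
p-value < 0.0001
Decision: reject H₀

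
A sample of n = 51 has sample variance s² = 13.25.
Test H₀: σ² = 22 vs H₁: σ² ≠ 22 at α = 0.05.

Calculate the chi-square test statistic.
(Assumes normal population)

df = n - 1 = 50
χ² = (n-1)s²/σ₀² = 50×13.25/22 = 30.1136
Critical values: χ²_{0.975,50} = 32.357, χ²_{0.025,50} = 71.420
Rejection region: χ² < 32.357 or χ² > 71.420
Decision: reject H₀

Answer: χ² = 30.1136, reject H₀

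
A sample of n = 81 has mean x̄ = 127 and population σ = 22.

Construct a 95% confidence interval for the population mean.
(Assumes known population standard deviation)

Confidence level: 95%, α = 0.05
z_0.025 = 1.960
SE = σ/√n = 22/√81 = 2.4444
Margin of error = 1.960 × 2.4444 = 4.7910
CI: x̄ ± margin = 127 ± 4.7910
CI: (122.2090, 131.7910)

Answer: (122.2090, 131.7910)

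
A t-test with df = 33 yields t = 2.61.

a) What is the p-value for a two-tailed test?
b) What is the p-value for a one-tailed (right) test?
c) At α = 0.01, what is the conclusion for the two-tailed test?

Using t-distribution with df = 33:
a) Two-tailed: p = 2×P(T > 2.61) = 0.0135
b) One-tailed: p = P(T > 2.61) = 0.0068
c) 0.0135 ≥ 0.01, fail to reject H₀

Answer: a) 0.0135, b) 0.0068, c) fail to reject H₀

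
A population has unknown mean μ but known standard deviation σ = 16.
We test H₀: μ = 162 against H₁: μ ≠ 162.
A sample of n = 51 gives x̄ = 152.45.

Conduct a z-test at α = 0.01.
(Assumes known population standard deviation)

Standard error: SE = σ/√n = 16/√51 = 2.2404
z-statistic: z = (x̄ - μ₀)/SE = (152.45 - 162)/2.2404 = -4.2626
Critical value: ±2.576
p-value < 0.0001
Decision: reject H₀

Answer: z = -4.2626, reject H₀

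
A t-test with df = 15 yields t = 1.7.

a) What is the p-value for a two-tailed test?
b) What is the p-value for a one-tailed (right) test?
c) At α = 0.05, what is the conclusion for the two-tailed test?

Answer: a) 0.1098, b) 0.0549, c) fail to reject H₀

Derivation:
Using t-distribution with df = 15:
a) Two-tailed: p = 2×P(T > 1.7) = 0.1098
b) One-tailed: p = P(T > 1.7) = 0.0549
c) 0.1098 ≥ 0.05, fail to reject H₀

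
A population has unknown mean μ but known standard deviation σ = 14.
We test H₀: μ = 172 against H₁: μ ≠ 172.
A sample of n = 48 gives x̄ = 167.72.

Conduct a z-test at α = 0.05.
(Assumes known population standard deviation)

Standard error: SE = σ/√n = 14/√48 = 2.0207
z-statistic: z = (x̄ - μ₀)/SE = (167.72 - 172)/2.0207 = -2.1181
Critical value: ±1.960
p-value = 0.0342
Decision: reject H₀

Answer: z = -2.1181, reject H₀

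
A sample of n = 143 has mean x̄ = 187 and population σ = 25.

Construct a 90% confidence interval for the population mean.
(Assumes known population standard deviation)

Confidence level: 90%, α = 0.1
z_0.05 = 1.645
SE = σ/√n = 25/√143 = 2.0906
Margin of error = 1.645 × 2.0906 = 3.4390
CI: x̄ ± margin = 187 ± 3.4390
CI: (183.5610, 190.4390)

Answer: (183.5610, 190.4390)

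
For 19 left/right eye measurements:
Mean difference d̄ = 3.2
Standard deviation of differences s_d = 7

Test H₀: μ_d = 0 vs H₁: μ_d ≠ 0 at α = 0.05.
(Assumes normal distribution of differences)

Answer: t = 1.9927, fail to reject H₀

Derivation:
df = n - 1 = 18
SE = s_d/√n = 7/√19 = 1.6059
t = d̄/SE = 3.2/1.6059 = 1.9927
Critical value: t_{0.025,18} = ±2.101
p-value ≈ 0.0617
Decision: fail to reject H₀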